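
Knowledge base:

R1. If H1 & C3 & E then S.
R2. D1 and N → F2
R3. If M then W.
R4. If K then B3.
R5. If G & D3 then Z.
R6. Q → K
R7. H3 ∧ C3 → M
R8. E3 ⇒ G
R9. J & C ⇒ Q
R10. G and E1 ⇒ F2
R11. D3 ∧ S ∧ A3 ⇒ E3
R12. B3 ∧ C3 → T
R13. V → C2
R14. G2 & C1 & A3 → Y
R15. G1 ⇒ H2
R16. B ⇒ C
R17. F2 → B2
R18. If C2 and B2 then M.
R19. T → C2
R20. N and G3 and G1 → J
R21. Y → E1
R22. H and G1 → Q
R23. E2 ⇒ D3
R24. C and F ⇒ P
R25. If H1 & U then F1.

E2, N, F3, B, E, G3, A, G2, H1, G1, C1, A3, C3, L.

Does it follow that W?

Yes

S  (by R1: H1, C3, E)
Y  (by R14: G2, C1, A3)
C  (by R16: B)
J  (by R20: N, G3, G1)
E1  (by R21: Y)
D3  (by R23: E2)
Q  (by R9: J, C)
E3  (by R11: D3, S, A3)
K  (by R6: Q)
G  (by R8: E3)
F2  (by R10: G, E1)
B2  (by R17: F2)
B3  (by R4: K)
T  (by R12: B3, C3)
C2  (by R19: T)
M  (by R18: C2, B2)
W  (by R3: M)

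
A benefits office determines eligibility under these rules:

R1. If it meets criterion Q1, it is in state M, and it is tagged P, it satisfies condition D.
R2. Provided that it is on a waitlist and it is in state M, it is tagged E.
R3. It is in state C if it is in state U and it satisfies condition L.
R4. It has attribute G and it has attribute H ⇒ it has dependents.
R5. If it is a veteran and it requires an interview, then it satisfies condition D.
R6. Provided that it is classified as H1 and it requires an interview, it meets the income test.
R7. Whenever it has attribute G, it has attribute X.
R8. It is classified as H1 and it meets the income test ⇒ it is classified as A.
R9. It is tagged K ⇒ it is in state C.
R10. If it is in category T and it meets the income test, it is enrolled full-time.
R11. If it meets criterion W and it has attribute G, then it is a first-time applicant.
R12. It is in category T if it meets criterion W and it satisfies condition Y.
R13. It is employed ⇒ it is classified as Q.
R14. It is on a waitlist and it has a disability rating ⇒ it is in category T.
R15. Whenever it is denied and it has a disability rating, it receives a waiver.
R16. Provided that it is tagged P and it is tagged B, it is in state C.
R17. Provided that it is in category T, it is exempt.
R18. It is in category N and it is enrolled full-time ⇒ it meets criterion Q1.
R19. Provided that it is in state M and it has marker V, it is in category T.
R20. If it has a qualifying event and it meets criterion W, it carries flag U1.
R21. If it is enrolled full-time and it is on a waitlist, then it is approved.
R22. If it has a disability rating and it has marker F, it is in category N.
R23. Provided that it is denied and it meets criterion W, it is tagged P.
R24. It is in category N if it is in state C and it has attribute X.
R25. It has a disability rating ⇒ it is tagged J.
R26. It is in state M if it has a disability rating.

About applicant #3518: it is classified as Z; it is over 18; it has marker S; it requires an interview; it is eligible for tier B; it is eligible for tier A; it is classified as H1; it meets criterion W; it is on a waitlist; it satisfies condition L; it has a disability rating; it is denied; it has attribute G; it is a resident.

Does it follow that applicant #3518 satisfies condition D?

Forward chaining from the given facts derives: meets the income test, has attribute X, is classified as A, is a first-time applicant, is in category T, receives a waiver, is exempt, is tagged P, is tagged J, is in state M, is tagged E, is enrolled full-time, is approved.
Rules concluding "it satisfies condition D": R1 needs "it meets criterion Q1"; R5 needs "it is a veteran" — none of these are established.

No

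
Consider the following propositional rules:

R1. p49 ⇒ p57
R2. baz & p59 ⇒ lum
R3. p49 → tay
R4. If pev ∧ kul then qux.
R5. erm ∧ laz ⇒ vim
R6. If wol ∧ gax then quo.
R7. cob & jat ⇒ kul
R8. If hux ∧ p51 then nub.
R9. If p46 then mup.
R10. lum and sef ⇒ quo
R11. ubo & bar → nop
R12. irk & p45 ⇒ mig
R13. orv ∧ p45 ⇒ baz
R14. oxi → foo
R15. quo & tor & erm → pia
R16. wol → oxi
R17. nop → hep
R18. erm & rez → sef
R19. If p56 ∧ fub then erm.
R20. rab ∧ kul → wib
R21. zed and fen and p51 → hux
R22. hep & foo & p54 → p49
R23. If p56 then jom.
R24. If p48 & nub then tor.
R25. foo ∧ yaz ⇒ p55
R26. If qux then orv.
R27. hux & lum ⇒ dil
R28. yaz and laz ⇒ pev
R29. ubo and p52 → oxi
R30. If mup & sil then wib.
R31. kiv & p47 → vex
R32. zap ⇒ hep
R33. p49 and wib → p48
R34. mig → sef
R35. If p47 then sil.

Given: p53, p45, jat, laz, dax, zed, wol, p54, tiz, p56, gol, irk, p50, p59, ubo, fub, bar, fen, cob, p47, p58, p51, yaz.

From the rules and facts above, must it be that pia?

No

Forward chaining from the given facts derives: kul, nop, mig, oxi, hep, erm, hux, jom, pev, sef, sil, qux, vim, nub, foo, p49, p55, orv, p57, tay, baz, lum, quo, dil.
The only rule concluding pia is R15, which needs tor; that is never established.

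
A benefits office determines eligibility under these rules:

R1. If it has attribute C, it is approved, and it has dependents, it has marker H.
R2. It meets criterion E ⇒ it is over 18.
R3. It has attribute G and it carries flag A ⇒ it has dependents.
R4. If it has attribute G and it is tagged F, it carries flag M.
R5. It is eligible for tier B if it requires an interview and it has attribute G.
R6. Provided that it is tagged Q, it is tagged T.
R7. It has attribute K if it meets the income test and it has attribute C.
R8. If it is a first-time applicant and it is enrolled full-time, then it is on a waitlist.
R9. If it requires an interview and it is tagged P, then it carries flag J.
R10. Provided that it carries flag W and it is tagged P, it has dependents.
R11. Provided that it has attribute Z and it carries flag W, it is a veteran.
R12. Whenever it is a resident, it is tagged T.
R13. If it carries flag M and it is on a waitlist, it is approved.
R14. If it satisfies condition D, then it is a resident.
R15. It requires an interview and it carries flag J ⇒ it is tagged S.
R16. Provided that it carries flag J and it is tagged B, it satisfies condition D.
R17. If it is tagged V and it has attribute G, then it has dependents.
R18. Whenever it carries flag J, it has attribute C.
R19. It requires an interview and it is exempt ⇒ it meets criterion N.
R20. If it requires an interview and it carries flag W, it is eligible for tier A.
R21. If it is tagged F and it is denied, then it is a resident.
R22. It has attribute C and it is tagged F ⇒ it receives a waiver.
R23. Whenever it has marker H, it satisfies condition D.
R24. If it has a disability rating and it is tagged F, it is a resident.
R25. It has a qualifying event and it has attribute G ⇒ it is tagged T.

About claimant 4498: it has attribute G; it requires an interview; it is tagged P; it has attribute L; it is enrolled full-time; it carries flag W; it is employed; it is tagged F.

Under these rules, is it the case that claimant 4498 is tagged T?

Forward chaining from the given facts derives: carries flag M, is eligible for tier B, carries flag J, has dependents, is tagged S, has attribute C, is eligible for tier A, receives a waiver.
Rules concluding "it is tagged T": R6 needs "it is tagged Q"; R12 needs "it is a resident"; R25 needs "it has a qualifying event" — none of these are established.

No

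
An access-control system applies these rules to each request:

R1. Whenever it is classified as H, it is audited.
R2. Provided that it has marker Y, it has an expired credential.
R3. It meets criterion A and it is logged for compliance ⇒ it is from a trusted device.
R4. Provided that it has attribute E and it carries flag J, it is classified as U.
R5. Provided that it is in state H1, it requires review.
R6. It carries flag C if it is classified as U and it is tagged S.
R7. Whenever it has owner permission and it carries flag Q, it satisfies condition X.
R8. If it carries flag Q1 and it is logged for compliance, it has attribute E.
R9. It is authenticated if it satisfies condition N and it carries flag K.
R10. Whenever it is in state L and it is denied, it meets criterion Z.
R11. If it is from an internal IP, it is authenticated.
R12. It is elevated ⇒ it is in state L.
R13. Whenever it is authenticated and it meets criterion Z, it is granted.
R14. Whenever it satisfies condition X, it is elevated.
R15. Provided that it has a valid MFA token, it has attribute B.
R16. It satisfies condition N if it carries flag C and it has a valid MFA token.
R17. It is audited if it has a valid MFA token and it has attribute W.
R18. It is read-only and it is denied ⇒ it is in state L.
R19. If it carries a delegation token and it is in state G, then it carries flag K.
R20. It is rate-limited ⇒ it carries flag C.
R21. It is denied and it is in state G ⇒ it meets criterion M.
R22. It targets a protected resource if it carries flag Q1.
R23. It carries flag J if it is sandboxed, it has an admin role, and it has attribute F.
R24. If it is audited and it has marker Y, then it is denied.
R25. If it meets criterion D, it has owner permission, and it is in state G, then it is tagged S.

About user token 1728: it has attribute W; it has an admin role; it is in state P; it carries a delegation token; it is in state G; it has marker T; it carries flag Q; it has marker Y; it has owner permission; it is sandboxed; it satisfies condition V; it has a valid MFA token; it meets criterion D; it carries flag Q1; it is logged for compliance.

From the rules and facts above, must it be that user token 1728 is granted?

No

Forward chaining from the given facts derives: has an expired credential, satisfies condition X, has attribute E, is elevated, has attribute B, is audited, carries flag K, targets a protected resource, is denied, is tagged S, is in state L, meets criterion M, meets criterion Z.
The only rule concluding "it is granted" is R13, which needs "it is authenticated"; that is never established.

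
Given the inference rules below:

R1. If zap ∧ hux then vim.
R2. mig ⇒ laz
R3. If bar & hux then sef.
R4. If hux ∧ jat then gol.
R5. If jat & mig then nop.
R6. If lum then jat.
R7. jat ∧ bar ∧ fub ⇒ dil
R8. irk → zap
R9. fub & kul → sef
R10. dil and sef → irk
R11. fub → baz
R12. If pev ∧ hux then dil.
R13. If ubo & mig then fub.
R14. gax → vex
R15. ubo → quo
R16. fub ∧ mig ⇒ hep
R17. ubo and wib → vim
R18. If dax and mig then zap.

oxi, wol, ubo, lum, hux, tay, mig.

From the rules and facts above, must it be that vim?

No

Forward chaining from the given facts derives: laz, jat, fub, quo, hep, gol, nop, baz.
Rules concluding vim: R1 needs zap; R17 needs wib — none of these are established.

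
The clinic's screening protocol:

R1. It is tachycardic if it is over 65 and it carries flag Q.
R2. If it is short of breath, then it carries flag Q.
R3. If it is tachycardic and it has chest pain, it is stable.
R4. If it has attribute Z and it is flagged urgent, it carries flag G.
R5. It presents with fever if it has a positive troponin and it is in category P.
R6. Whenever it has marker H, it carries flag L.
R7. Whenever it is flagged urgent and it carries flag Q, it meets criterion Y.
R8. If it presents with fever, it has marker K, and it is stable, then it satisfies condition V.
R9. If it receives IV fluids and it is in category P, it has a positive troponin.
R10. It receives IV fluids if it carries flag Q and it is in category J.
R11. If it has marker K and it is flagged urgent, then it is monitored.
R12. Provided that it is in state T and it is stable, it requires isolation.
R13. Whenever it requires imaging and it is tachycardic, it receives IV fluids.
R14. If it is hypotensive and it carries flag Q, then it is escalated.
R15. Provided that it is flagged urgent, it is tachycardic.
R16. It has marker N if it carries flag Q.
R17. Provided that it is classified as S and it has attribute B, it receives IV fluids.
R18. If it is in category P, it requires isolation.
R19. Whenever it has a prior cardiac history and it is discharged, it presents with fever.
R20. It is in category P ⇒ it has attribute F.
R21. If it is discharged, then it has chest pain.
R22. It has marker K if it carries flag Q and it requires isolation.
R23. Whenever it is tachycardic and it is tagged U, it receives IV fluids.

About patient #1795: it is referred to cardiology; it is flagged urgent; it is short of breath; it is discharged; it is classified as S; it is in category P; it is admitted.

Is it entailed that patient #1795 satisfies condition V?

Forward chaining from the given facts derives: carries flag Q, meets criterion Y, is tachycardic, has marker N, requires isolation, has attribute F, has chest pain, has marker K, is stable, is monitored.
The only rule concluding "it satisfies condition V" is R8, which needs "it presents with fever"; that is never established.

No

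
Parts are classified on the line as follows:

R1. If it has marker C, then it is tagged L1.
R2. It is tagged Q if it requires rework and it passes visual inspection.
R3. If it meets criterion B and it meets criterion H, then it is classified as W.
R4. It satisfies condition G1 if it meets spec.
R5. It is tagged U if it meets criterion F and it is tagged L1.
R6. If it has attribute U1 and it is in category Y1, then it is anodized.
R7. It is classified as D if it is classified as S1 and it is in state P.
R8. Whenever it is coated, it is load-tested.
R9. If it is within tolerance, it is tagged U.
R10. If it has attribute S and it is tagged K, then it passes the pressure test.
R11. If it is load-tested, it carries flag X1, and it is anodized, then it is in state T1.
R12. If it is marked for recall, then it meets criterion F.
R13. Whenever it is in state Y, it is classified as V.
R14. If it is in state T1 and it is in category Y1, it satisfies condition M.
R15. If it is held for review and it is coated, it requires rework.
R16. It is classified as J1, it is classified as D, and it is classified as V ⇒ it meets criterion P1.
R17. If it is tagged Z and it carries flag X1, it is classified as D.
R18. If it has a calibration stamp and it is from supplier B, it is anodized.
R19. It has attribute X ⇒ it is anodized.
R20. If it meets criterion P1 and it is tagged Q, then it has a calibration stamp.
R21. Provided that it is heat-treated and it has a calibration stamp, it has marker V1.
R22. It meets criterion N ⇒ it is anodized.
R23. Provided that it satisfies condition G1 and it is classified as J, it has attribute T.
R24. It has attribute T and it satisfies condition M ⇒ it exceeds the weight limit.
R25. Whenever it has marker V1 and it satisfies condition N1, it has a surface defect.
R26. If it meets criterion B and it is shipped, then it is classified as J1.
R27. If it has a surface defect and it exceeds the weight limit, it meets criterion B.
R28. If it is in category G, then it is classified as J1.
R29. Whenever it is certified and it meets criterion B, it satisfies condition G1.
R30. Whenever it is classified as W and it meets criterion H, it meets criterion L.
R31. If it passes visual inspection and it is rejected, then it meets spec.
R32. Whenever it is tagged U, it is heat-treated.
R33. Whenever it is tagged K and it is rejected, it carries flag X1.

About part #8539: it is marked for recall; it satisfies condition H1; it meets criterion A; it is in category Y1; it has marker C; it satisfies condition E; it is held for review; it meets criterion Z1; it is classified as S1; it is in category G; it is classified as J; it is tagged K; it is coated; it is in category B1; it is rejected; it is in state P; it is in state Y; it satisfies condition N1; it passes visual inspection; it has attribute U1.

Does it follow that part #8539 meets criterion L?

No

Forward chaining from the given facts derives: is tagged L1, is anodized, is classified as D, is load-tested, meets criterion F, is classified as V, requires rework, is classified as J1, meets spec, carries flag X1, is tagged Q, satisfies condition G1, is tagged U, is in state T1, satisfies condition M, meets criterion P1, has a calibration stamp, has attribute T, exceeds the weight limit, is heat-treated, has marker V1, has a surface defect, meets criterion B.
The only rule concluding "it meets criterion L" is R30, which needs "it is classified as W"; that is never established.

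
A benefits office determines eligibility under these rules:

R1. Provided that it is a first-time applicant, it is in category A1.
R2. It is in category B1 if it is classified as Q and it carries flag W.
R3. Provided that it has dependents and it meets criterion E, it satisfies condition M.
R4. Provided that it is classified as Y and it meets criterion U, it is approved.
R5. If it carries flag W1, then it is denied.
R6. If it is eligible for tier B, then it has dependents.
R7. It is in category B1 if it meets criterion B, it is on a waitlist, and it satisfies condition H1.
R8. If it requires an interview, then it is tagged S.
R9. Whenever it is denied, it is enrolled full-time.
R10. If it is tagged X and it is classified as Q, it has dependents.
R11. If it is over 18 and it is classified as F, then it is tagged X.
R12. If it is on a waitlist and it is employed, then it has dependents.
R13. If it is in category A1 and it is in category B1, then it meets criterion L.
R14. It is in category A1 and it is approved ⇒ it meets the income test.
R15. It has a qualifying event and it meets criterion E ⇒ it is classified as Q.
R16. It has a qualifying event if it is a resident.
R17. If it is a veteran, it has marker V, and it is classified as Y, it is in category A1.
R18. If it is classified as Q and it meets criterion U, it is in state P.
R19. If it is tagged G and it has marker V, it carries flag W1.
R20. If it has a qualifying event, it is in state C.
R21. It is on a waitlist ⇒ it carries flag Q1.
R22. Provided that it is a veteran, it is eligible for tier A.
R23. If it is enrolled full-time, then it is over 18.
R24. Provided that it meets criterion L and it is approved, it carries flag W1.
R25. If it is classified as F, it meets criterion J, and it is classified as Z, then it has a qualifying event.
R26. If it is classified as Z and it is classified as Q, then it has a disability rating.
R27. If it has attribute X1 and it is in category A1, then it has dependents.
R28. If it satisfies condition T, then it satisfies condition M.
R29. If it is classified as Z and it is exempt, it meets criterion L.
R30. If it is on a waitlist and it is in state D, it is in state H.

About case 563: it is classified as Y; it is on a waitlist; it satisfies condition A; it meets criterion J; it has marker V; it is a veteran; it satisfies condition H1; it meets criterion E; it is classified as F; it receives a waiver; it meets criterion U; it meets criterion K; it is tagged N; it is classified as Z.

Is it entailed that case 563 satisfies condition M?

No

Forward chaining from the given facts derives: is approved, is in category A1, carries flag Q1, is eligible for tier A, has a qualifying event, meets the income test, is classified as Q, is in state P, is in state C, has a disability rating.
Rules concluding "it satisfies condition M": R3 needs "it has dependents"; R28 needs "it satisfies condition T" — none of these are established.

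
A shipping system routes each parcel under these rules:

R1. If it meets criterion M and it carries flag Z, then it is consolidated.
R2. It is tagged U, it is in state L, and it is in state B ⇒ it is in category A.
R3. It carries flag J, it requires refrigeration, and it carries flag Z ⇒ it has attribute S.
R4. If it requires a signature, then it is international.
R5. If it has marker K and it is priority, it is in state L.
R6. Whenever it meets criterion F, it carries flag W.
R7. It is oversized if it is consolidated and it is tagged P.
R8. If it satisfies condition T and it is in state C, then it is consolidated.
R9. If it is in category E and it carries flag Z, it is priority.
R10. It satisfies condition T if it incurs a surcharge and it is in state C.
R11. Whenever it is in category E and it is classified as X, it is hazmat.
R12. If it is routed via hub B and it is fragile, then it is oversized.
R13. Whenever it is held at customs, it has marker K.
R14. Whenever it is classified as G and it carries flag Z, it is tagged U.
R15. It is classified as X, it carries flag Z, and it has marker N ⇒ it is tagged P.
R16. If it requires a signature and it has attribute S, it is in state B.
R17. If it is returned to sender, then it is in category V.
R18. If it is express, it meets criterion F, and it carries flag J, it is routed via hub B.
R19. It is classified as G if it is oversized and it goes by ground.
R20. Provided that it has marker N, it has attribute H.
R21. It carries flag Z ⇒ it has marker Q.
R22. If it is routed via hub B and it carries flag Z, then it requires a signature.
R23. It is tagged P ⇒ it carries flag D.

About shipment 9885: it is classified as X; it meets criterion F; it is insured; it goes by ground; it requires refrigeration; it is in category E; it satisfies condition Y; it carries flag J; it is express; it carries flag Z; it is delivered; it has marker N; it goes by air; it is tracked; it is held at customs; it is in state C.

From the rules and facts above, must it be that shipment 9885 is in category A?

Forward chaining from the given facts derives: has attribute S, carries flag W, is priority, is hazmat, has marker K, is tagged P, is routed via hub B, has attribute H, has marker Q, requires a signature, carries flag D, is international, is in state L, is in state B.
The only rule concluding "it is in category A" is R2, which needs "it is tagged U"; that is never established.

No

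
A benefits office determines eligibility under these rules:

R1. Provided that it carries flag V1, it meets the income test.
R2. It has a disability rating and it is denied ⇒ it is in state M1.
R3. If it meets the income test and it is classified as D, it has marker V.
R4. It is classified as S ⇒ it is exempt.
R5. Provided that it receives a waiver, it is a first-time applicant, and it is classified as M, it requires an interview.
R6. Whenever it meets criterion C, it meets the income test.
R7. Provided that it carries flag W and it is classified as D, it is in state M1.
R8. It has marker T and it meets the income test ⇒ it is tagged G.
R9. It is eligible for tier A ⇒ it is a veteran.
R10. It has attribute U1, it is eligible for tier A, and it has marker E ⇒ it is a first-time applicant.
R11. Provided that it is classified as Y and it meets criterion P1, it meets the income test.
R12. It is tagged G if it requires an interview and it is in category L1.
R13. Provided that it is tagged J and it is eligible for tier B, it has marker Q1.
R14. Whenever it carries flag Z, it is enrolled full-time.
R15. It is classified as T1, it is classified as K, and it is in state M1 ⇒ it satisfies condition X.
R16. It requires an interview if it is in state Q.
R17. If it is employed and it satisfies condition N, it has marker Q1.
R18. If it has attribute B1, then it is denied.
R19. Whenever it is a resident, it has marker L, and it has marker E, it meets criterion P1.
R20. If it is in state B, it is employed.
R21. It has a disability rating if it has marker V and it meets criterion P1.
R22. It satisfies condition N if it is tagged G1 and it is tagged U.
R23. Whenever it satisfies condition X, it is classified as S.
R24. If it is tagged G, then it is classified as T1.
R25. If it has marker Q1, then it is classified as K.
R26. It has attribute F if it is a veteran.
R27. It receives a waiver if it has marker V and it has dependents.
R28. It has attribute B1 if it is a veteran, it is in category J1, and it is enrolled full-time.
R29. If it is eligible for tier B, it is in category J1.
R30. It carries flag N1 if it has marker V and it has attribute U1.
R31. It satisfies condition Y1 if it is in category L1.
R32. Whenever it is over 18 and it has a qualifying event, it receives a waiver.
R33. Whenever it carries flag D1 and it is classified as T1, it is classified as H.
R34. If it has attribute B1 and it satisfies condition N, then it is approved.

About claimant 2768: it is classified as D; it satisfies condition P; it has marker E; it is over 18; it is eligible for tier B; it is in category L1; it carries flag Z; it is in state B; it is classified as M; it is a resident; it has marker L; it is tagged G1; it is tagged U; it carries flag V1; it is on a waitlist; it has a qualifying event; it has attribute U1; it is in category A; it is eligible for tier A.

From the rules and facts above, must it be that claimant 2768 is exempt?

By R1 (it carries flag V1): it meets the income test.
By R3 (it meets the income test, it is classified as D): it has marker V.
By R9 (it is eligible for tier A): it is a veteran.
By R10 (it has attribute U1, it is eligible for tier A, it has marker E): it is a first-time applicant.
By R14 (it carries flag Z): it is enrolled full-time.
By R19 (it is a resident, it has marker L, it has marker E): it meets criterion P1.
By R20 (it is in state B): it is employed.
By R21 (it has marker V, it meets criterion P1): it has a disability rating.
By R22 (it is tagged G1, it is tagged U): it satisfies condition N.
By R29 (it is eligible for tier B): it is in category J1.
By R32 (it is over 18, it has a qualifying event): it receives a waiver.
By R5 (it receives a waiver, it is a first-time applicant, it is classified as M): it requires an interview.
By R12 (it requires an interview, it is in category L1): it is tagged G.
By R17 (it is employed, it satisfies condition N): it has marker Q1.
By R24 (it is tagged G): it is classified as T1.
By R25 (it has marker Q1): it is classified as K.
By R28 (it is a veteran, it is in category J1, it is enrolled full-time): it has attribute B1.
By R18 (it has attribute B1): it is denied.
By R2 (it has a disability rating, it is denied): it is in state M1.
By R15 (it is classified as T1, it is classified as K, it is in state M1): it satisfies condition X.
By R23 (it satisfies condition X): it is classified as S.
By R4 (it is classified as S): it is exempt.

Yes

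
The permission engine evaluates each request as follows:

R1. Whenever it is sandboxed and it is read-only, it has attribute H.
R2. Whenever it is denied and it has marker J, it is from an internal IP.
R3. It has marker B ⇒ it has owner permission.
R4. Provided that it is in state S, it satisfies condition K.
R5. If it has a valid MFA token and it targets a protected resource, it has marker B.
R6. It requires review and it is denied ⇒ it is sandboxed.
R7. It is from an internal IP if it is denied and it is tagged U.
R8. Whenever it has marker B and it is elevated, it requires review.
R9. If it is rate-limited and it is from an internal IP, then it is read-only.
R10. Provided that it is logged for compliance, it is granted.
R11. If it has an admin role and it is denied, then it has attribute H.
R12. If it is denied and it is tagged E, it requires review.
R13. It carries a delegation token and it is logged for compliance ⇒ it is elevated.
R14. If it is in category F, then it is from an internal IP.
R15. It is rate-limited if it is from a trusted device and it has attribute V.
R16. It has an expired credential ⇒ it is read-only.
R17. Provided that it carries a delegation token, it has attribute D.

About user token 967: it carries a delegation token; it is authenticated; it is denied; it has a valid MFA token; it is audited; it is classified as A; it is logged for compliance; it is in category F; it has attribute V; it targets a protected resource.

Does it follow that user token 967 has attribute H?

No

Forward chaining from the given facts derives: has marker B, is granted, is elevated, is from an internal IP, has attribute D, has owner permission, requires review, is sandboxed.
Rules concluding "it has attribute H": R1 needs "it is read-only"; R11 needs "it has an admin role" — none of these are established.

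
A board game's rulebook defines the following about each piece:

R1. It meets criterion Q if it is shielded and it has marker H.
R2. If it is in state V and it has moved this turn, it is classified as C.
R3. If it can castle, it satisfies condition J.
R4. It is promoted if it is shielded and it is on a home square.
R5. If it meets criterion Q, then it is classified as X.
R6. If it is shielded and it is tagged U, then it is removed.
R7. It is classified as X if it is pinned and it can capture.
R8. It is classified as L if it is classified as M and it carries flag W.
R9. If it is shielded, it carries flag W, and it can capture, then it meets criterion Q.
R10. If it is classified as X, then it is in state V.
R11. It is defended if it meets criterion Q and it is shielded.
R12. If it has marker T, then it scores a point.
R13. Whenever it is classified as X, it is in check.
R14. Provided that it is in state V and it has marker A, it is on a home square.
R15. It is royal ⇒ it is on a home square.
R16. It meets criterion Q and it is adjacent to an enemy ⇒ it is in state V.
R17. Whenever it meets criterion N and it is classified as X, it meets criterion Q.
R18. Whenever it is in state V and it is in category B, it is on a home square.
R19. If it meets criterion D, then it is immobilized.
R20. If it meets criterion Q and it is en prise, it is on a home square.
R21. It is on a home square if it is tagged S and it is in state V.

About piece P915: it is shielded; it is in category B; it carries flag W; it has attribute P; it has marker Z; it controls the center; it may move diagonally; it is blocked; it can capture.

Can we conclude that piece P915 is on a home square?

Yes

By R9 (it is shielded, it carries flag W, it can capture): it meets criterion Q.
By R5 (it meets criterion Q): it is classified as X.
By R10 (it is classified as X): it is in state V.
By R18 (it is in state V, it is in category B): it is on a home square.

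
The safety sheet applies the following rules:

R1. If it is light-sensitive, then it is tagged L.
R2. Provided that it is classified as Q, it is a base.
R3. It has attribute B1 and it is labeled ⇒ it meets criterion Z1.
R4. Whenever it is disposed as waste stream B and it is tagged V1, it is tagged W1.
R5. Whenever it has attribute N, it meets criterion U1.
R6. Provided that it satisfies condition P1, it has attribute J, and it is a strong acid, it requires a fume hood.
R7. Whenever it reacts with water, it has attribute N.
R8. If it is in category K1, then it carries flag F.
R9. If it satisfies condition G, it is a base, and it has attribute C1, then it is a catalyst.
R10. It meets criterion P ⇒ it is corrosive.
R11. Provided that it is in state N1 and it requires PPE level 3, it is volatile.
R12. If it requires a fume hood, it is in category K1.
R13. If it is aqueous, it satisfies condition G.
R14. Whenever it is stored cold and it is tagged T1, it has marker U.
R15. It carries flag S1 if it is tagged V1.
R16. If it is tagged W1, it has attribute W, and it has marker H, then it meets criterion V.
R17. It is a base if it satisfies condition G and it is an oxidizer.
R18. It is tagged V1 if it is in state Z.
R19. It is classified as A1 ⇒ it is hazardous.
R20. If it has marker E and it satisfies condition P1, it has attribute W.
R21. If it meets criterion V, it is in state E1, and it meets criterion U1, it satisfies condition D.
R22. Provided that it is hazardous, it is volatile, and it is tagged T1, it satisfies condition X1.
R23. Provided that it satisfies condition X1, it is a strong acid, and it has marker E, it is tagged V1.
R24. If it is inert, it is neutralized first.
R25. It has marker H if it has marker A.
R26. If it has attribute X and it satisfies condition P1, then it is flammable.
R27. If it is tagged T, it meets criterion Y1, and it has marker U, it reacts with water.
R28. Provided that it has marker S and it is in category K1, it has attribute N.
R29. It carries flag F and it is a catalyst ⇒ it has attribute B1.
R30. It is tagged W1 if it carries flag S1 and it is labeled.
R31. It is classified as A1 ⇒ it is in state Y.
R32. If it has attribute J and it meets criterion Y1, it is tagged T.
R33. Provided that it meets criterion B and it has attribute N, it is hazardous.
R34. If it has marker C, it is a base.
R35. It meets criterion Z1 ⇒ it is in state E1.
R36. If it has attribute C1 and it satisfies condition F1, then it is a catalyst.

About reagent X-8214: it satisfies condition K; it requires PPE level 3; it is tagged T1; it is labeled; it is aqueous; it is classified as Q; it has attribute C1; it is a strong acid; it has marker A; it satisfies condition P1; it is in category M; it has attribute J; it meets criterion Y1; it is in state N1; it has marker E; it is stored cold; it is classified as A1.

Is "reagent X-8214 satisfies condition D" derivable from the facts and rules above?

By R2 (it is classified as Q): it is a base.
By R6 (it satisfies condition P1, it has attribute J, it is a strong acid): it requires a fume hood.
By R11 (it is in state N1, it requires PPE level 3): it is volatile.
By R12 (it requires a fume hood): it is in category K1.
By R13 (it is aqueous): it satisfies condition G.
By R14 (it is stored cold, it is tagged T1): it has marker U.
By R19 (it is classified as A1): it is hazardous.
By R20 (it has marker E, it satisfies condition P1): it has attribute W.
By R22 (it is hazardous, it is volatile, it is tagged T1): it satisfies condition X1.
By R23 (it satisfies condition X1, it is a strong acid, it has marker E): it is tagged V1.
By R25 (it has marker A): it has marker H.
By R32 (it has attribute J, it meets criterion Y1): it is tagged T.
By R8 (it is in category K1): it carries flag F.
By R9 (it satisfies condition G, it is a base, it has attribute C1): it is a catalyst.
By R15 (it is tagged V1): it carries flag S1.
By R27 (it is tagged T, it meets criterion Y1, it has marker U): it reacts with water.
By R29 (it carries flag F, it is a catalyst): it has attribute B1.
By R30 (it carries flag S1, it is labeled): it is tagged W1.
By R3 (it has attribute B1, it is labeled): it meets criterion Z1.
By R7 (it reacts with water): it has attribute N.
By R16 (it is tagged W1, it has attribute W, it has marker H): it meets criterion V.
By R35 (it meets criterion Z1): it is in state E1.
By R5 (it has attribute N): it meets criterion U1.
By R21 (it meets criterion V, it is in state E1, it meets criterion U1): it satisfies condition D.

Yes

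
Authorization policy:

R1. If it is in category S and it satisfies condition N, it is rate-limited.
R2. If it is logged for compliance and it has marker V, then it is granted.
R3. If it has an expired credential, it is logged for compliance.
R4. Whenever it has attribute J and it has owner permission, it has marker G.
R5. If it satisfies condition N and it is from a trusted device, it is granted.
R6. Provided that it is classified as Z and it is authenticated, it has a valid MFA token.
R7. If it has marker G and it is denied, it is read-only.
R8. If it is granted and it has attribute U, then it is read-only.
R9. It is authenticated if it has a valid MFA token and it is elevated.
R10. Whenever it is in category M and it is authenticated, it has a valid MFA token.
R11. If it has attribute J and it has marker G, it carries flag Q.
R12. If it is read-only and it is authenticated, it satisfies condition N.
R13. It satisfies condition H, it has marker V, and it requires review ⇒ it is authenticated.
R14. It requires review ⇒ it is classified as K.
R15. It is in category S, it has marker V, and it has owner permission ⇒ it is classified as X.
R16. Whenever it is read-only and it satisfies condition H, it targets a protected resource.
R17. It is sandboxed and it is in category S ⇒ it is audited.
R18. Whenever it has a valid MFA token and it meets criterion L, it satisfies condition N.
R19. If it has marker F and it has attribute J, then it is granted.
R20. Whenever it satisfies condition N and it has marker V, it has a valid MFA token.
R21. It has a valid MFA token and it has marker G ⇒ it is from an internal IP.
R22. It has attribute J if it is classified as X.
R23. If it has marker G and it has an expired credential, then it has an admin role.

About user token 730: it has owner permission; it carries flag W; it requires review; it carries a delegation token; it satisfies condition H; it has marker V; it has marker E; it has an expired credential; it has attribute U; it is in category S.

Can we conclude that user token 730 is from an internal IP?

Yes

By R3 (it has an expired credential): it is logged for compliance.
By R13 (it satisfies condition H, it has marker V, it requires review): it is authenticated.
By R15 (it is in category S, it has marker V, it has owner permission): it is classified as X.
By R22 (it is classified as X): it has attribute J.
By R2 (it is logged for compliance, it has marker V): it is granted.
By R4 (it has attribute J, it has owner permission): it has marker G.
By R8 (it is granted, it has attribute U): it is read-only.
By R12 (it is read-only, it is authenticated): it satisfies condition N.
By R20 (it satisfies condition N, it has marker V): it has a valid MFA token.
By R21 (it has a valid MFA token, it has marker G): it is from an internal IP.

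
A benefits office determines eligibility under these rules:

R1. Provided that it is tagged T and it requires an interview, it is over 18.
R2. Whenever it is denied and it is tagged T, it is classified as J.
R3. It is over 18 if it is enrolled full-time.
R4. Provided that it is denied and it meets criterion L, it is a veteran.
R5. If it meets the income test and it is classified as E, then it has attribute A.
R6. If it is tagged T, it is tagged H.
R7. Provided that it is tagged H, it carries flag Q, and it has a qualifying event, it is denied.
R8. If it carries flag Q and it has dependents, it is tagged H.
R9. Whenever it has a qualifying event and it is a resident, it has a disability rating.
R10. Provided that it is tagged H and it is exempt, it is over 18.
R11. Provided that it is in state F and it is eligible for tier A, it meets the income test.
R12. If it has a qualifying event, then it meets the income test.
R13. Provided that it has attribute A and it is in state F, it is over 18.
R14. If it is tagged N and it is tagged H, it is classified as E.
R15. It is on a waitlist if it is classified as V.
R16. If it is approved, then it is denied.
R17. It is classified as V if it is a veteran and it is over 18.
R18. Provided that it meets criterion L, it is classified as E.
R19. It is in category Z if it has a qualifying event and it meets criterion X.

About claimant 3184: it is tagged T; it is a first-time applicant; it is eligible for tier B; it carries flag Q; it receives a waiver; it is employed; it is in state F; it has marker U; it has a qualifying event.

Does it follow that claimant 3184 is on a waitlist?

No

Forward chaining from the given facts derives: is tagged H, is denied, meets the income test, is classified as J.
The only rule concluding "it is on a waitlist" is R15, which needs "it is classified as V"; that is never established.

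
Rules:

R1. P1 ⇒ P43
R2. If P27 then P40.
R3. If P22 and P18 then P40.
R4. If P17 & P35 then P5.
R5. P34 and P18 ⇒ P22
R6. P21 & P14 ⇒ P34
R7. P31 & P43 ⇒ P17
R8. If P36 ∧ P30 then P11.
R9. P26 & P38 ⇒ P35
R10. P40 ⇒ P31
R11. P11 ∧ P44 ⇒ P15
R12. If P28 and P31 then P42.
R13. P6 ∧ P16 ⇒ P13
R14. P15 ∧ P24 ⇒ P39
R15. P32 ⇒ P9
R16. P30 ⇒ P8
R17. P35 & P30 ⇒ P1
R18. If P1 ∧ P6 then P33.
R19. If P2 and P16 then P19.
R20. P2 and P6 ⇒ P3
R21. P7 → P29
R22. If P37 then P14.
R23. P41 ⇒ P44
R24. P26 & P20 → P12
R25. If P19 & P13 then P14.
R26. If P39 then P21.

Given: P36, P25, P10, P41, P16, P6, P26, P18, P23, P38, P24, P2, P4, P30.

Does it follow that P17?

P11  (by R8: P36, P30)
P35  (by R9: P26, P38)
P13  (by R13: P6, P16)
P1  (by R17: P35, P30)
P19  (by R19: P2, P16)
P44  (by R23: P41)
P14  (by R25: P19, P13)
P43  (by R1: P1)
P15  (by R11: P11, P44)
P39  (by R14: P15, P24)
P21  (by R26: P39)
P34  (by R6: P21, P14)
P22  (by R5: P34, P18)
P40  (by R3: P22, P18)
P31  (by R10: P40)
P17  (by R7: P31, P43)

Yes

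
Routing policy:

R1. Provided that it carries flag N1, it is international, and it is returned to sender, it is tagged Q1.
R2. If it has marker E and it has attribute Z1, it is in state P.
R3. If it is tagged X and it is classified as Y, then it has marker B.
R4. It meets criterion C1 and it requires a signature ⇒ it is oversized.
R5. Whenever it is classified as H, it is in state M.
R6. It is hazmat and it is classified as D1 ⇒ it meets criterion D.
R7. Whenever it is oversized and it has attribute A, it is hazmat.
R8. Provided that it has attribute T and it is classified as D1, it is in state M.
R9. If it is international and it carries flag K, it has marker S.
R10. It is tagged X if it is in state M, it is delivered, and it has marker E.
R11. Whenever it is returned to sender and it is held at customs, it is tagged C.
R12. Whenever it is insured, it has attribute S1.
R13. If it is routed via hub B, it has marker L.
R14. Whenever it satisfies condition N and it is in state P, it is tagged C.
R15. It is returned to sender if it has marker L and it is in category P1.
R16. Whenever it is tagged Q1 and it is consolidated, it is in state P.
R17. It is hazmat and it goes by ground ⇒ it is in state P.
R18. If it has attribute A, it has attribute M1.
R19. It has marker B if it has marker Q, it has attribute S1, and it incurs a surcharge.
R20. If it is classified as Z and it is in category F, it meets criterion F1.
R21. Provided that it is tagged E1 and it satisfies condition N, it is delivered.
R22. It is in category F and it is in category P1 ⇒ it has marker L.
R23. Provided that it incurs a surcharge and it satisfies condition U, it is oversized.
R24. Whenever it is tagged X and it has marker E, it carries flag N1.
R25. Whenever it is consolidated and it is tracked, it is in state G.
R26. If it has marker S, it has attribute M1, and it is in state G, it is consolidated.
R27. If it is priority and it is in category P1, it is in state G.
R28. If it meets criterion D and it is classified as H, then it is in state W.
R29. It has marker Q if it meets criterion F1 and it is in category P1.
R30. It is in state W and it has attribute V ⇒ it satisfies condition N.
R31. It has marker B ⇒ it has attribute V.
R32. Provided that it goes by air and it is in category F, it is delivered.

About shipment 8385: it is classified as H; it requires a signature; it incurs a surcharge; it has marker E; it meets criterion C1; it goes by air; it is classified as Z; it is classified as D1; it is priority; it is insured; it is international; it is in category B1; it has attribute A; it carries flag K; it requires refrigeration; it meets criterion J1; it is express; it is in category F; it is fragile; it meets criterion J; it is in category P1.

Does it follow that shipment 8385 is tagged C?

Yes

By R4 (it meets criterion C1, it requires a signature): it is oversized.
By R5 (it is classified as H): it is in state M.
By R7 (it is oversized, it has attribute A): it is hazmat.
By R9 (it is international, it carries flag K): it has marker S.
By R12 (it is insured): it has attribute S1.
By R18 (it has attribute A): it has attribute M1.
By R20 (it is classified as Z, it is in category F): it meets criterion F1.
By R22 (it is in category F, it is in category P1): it has marker L.
By R27 (it is priority, it is in category P1): it is in state G.
By R29 (it meets criterion F1, it is in category P1): it has marker Q.
By R32 (it goes by air, it is in category F): it is delivered.
By R6 (it is hazmat, it is classified as D1): it meets criterion D.
By R10 (it is in state M, it is delivered, it has marker E): it is tagged X.
By R15 (it has marker L, it is in category P1): it is returned to sender.
By R19 (it has marker Q, it has attribute S1, it incurs a surcharge): it has marker B.
By R24 (it is tagged X, it has marker E): it carries flag N1.
By R26 (it has marker S, it has attribute M1, it is in state G): it is consolidated.
By R28 (it meets criterion D, it is classified as H): it is in state W.
By R31 (it has marker B): it has attribute V.
By R1 (it carries flag N1, it is international, it is returned to sender): it is tagged Q1.
By R16 (it is tagged Q1, it is consolidated): it is in state P.
By R30 (it is in state W, it has attribute V): it satisfies condition N.
By R14 (it satisfies condition N, it is in state P): it is tagged C.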